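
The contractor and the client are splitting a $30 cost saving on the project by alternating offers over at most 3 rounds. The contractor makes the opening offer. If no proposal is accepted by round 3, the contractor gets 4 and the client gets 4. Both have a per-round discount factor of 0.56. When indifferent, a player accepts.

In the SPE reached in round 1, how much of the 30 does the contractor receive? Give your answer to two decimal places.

21.35

By backward induction:
Round 3 (the contractor proposes): the client gets 4 if talks fail, so the contractor offers 4 and keeps 26.
Round 2 (the client proposes): the contractor can get 26 next round, worth 0.56 × 26 = 14.56 now, so the client offers 14.56, keeping 15.44.
Round 1 (the contractor proposes): the client can get 15.44 next round, worth 0.56 × 15.44 = 8.6464 now, so the contractor offers 8.6464, keeping 21.3536.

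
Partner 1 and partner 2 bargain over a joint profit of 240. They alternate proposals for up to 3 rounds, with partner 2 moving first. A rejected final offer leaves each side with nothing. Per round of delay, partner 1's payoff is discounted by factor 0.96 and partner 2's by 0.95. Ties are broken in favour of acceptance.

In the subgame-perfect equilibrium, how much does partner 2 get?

Work backward from the last round.
Round 3 (partner 2 proposes): rejection yields 0 for partner 1; partner 2 offers 0 and keeps 240.
Round 2 (partner 1 proposes): partner 2 can get 240 next round, worth 0.95 × 240 = 228 now; partner 1 offers that and keeps 12.
Round 1 (partner 2 proposes): partner 1 can get 12 next round, worth 0.96 × 12 = 11.52 now; partner 2 offers that and keeps 228.48.

228.48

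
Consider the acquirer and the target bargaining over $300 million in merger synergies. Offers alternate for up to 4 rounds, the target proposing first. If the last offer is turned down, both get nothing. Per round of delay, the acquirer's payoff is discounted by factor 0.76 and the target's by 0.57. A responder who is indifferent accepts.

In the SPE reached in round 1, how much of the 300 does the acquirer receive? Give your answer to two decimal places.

196.81

By backward induction:
Round 4 (the acquirer proposes): rejection yields 0 for the target; the acquirer offers 0 and keeps 300.
Round 3 (the target proposes): the acquirer can get 300 next round, worth 0.76 × 300 = 228 now; the target offers that and keeps 72.
Round 2 (the acquirer proposes): the target can get 72 next round, worth 0.57 × 72 = 41.04 now. The acquirer offers 41.04 and keeps 300 − 41.04 = 258.96.
Round 1 (the target proposes): the acquirer can get 258.96 next round, worth 0.76 × 258.96 = 196.8096 now; the target offers that and keeps 103.1904.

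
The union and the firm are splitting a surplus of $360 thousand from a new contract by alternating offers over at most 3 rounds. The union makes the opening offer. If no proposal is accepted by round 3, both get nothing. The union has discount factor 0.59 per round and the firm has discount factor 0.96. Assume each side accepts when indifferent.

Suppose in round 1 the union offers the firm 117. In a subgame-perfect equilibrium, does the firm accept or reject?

Work out the firm's continuation value if the offer is rejected.
Round 3 (the union proposes): the firm will accept anything ≥ 0, so the union offers 0 and keeps 360.
Round 2 (the firm proposes): the union can get 360 next round, worth 0.59 × 360 = 212.4 now; the firm offers that and keeps 147.6.
So by rejecting in round 1, the firm gets 147.6 next round, worth 0.96 × 147.6 = 141.696 now.
Offer 117 < 141.696, so the firm rejects.

Reject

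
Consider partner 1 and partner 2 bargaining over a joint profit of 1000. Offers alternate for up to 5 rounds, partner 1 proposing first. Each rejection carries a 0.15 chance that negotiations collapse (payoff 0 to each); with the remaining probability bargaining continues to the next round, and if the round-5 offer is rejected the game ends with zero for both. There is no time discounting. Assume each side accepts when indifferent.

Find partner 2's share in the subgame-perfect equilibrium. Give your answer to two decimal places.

Round 5 (partner 1 proposes): rejection yields 0 for partner 2; partner 1 offers 0 and keeps 1000.
Round 4 (partner 2 proposes): rejecting gives partner 1 an expected 0.85 × 1000 = 850; partner 2 offers that and keeps 150.
Round 3 (partner 1 proposes): rejecting gives partner 2 an expected 0.85 × 150 = 127.5; partner 1 offers that and keeps 872.5.
Round 2 (partner 2 proposes): rejecting gives partner 1 an expected 0.85 × 872.5 = 741.625, so partner 2 offers 741.625, keeping 258.375.
Round 1 (partner 1 proposes): rejecting gives partner 2 an expected 0.85 × 258.375 = 219.61875; partner 1 offers that and keeps 780.38125.

219.62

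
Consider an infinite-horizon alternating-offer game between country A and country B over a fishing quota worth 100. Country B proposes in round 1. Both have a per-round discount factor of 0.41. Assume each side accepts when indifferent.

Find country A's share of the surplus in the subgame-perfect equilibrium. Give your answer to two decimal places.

In a stationary SPE each proposer offers the other exactly their discounted continuation value.
If country B keeps x when proposing and country A keeps y when proposing, then x = 100 − 0.41y and y = 100 − 0.41x.
Solving: x = 100(1 − 0.41) / (1 − 0.41·0.41) = 59 / 0.8319 ≈ 70.9220.
Country A gets 100 − 70.9220 ≈ 29.0780.

29.08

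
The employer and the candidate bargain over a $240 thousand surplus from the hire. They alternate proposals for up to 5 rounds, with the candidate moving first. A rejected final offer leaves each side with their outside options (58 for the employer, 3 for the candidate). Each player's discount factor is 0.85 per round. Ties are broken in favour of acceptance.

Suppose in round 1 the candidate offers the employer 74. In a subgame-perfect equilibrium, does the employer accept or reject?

Reject

Round 5 (the candidate proposes): the employer gets 58 if talks fail, so the candidate offers 58 and keeps 182.
Round 4 (the employer proposes): the candidate can get 182 next round, worth 0.85 × 182 = 154.7 now, so the employer offers 154.7, keeping 85.3.
Round 3 (the candidate proposes): the employer can get 85.3 next round, worth 0.85 × 85.3 = 72.505 now; the candidate offers that and keeps 167.495.
Round 2 (the employer proposes): the candidate can get 167.495 next round, worth 0.85 × 167.495 = 142.37075 now. The employer offers 142.37075 and keeps 240 − 142.37075 = 97.62925.
So by rejecting in round 1, the employer gets 97.62925 next round, worth 0.85 × 97.62925 = 82.9848625 now.
Offer 74 < 82.9848625, so the employer rejects.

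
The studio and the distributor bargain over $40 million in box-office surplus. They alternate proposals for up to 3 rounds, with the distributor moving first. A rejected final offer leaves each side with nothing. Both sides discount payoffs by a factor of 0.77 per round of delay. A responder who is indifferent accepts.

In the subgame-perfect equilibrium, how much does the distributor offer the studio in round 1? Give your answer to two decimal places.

7.08

Round 3 (the distributor proposes): rejection yields 0 for the studio; the distributor offers 0 and keeps 40.
Round 2 (the studio proposes): the distributor can get 40 next round, worth 0.77 × 40 = 30.8 now. The studio offers 30.8 and keeps 40 − 30.8 = 9.2.
Round 1 (the distributor proposes): the studio can get 9.2 next round, worth 0.77 × 9.2 = 7.084 now, so the distributor offers 7.084, keeping 32.916.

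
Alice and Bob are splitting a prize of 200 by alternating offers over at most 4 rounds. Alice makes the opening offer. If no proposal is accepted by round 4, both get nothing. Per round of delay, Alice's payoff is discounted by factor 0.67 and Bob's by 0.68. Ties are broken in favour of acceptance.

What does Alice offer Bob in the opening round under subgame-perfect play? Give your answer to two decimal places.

106.84

Round 4 (Bob proposes): rejection yields 0 for Alice; Bob offers 0 and keeps 200.
Round 3 (Alice proposes): Bob can get 200 next round, worth 0.68 × 200 = 136 now; Alice offers that and keeps 64.
Round 2 (Bob proposes): Alice can get 64 next round, worth 0.67 × 64 = 42.88 now, so Bob offers 42.88, keeping 157.12.
Round 1 (Alice proposes): Bob can get 157.12 next round, worth 0.68 × 157.12 = 106.8416 now; Alice offers that and keeps 93.1584.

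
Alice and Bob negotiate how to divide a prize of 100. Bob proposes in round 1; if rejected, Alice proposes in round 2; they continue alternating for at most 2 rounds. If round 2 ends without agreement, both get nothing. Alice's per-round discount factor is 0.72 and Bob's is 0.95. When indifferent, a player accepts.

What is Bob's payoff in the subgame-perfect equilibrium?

Round 2 (Alice proposes): rejection yields 0 for Bob; Alice offers 0 and keeps 100.
Round 1 (Bob proposes): Alice can get 100 next round, worth 0.72 × 100 = 72 now, so Bob offers 72, keeping 28.

28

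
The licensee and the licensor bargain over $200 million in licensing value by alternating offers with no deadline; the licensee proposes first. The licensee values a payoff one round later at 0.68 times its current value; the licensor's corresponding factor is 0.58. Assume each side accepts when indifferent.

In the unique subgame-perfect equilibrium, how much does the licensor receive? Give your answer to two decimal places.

Let x be the licensee's share when the licensee proposes and y be the licensor's share when the licensor proposes.
The licensor accepts iff offered ≥ 0.58·y, so x = 200 − 0.58y. Symmetrically y = 200 − 0.68x.
Substituting: x = 200 − 0.58(200 − 0.68x), giving x(1 − 0.68·0.58) = 200(1 − 0.58).
So x = 200 × 0.42 / 0.6056 ≈ 138.7054, and the licensor receives 200 − x ≈ 61.2946.

61.29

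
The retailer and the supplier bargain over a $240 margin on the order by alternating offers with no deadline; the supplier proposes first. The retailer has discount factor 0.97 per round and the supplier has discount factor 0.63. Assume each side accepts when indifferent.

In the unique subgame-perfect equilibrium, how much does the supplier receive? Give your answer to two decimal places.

Let x be the supplier's share when the supplier proposes and y be the retailer's share when the retailer proposes.
The retailer accepts iff offered ≥ 0.97·y, so x = 240 − 0.97y. Symmetrically y = 240 − 0.63x.
Substituting: x = 240 − 0.97(240 − 0.63x), giving x(1 − 0.63·0.97) = 240(1 − 0.97).
So x = 240 × 0.03 / 0.3889 ≈ 18.5138, and the retailer receives 240 − x ≈ 221.4862.

18.51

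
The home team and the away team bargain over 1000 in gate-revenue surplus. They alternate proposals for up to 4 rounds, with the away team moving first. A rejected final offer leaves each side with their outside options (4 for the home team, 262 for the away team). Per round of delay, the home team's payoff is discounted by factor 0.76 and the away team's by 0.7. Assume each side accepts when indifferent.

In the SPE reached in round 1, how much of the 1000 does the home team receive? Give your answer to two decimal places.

Round 4 (the home team proposes): the away team gets 262 if talks fail, so the home team offers 262 and keeps 738.
Round 3 (the away team proposes): the home team can get 738 next round, worth 0.76 × 738 = 560.88 now. The away team offers 560.88 and keeps 1000 − 560.88 = 439.12.
Round 2 (the home team proposes): the away team can get 439.12 next round, worth 0.7 × 439.12 = 307.384 now, so the home team offers 307.384, keeping 692.616.
Round 1 (the away team proposes): the home team can get 692.616 next round, worth 0.76 × 692.616 = 526.38816 now; the away team offers that and keeps 473.61184.

526.39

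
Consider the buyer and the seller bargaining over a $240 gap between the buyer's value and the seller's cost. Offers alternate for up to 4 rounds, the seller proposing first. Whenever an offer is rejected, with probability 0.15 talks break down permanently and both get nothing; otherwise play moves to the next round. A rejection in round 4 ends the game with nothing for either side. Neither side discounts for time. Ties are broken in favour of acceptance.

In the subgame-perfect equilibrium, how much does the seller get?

62.01

Round 4 (the buyer proposes): rejection yields 0 for the seller; the buyer offers 0 and keeps 240.
Round 3 (the seller proposes): rejecting gives the buyer an expected 0.85 × 240 = 204; the seller offers that and keeps 36.
Round 2 (the buyer proposes): rejecting gives the seller an expected 0.85 × 36 = 30.6. The buyer offers 30.6 and keeps 240 − 30.6 = 209.4.
Round 1 (the seller proposes): rejecting gives the buyer an expected 0.85 × 209.4 = 177.99. The seller offers 177.99 and keeps 240 − 177.99 = 62.01.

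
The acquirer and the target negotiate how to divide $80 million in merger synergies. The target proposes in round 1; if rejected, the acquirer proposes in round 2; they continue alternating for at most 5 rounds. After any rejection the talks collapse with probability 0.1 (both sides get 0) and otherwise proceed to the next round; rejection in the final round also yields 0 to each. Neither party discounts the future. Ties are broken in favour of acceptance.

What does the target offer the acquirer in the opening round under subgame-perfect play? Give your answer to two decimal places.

By backward induction:
Round 5 (the target proposes): rejection yields 0 for the acquirer; the target offers 0 and keeps 80.
Round 4 (the acquirer proposes): rejecting gives the target an expected 0.9 × 80 = 72. The acquirer offers 72 and keeps 80 − 72 = 8.
Round 3 (the target proposes): rejecting gives the acquirer an expected 0.9 × 8 = 7.2, so the target offers 7.2, keeping 72.8.
Round 2 (the acquirer proposes): rejecting gives the target an expected 0.9 × 72.8 = 65.52; the acquirer offers that and keeps 14.48.
Round 1 (the target proposes): rejecting gives the acquirer an expected 0.9 × 14.48 = 13.032, so the target offers 13.032, keeping 66.968.

13.03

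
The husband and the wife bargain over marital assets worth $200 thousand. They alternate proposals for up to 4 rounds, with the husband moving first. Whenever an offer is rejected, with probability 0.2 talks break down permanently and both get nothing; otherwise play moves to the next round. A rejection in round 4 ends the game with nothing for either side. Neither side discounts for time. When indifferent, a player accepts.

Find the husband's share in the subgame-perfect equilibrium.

By backward induction:
Round 4 (the wife proposes): rejection yields 0 for the husband; the wife offers 0 and keeps 200.
Round 3 (the husband proposes): rejecting gives the wife an expected 0.8 × 200 = 160. The husband offers 160 and keeps 200 − 160 = 40.
Round 2 (the wife proposes): rejecting gives the husband an expected 0.8 × 40 = 32, so the wife offers 32, keeping 168.
Round 1 (the husband proposes): rejecting gives the wife an expected 0.8 × 168 = 134.4. The husband offers 134.4 and keeps 200 − 134.4 = 65.6.

65.6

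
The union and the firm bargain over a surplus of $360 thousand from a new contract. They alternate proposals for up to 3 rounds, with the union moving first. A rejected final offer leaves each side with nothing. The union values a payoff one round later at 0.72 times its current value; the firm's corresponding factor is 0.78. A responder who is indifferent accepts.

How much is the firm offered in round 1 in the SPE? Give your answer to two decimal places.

Round 3 (the union proposes): the firm will accept anything ≥ 0, so the union offers 0 and keeps 360.
Round 2 (the firm proposes): the union can get 360 next round, worth 0.72 × 360 = 259.2 now; the firm offers that and keeps 100.8.
Round 1 (the union proposes): the firm can get 100.8 next round, worth 0.78 × 100.8 = 78.624 now; the union offers that and keeps 281.376.

78.62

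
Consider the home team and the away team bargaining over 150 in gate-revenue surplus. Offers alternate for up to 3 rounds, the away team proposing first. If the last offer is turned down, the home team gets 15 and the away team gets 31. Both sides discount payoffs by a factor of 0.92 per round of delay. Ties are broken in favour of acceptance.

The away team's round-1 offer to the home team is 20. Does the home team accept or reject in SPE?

Reject

Round 3 (the away team proposes): the home team gets 15 if talks fail, so the away team offers 15 and keeps 135.
Round 2 (the home team proposes): the away team can get 135 next round, worth 0.92 × 135 = 124.2 now, so the home team offers 124.2, keeping 25.8.
So by rejecting in round 1, the home team gets 25.8 next round, worth 0.92 × 25.8 = 23.736 now.
Offer 20 < 23.736, so the home team rejects.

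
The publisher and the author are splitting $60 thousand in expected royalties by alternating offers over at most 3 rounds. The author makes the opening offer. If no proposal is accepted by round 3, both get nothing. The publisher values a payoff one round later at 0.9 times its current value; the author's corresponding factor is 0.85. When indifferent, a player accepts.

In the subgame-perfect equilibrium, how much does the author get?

Work backward from the last round.
Round 3 (the author proposes): the publisher will accept anything ≥ 0, so the author offers 0 and keeps 60.
Round 2 (the publisher proposes): the author can get 60 next round, worth 0.85 × 60 = 51 now. The publisher offers 51 and keeps 60 − 51 = 9.
Round 1 (the author proposes): the publisher can get 9 next round, worth 0.9 × 9 = 8.1 now; the author offers that and keeps 51.9.

51.9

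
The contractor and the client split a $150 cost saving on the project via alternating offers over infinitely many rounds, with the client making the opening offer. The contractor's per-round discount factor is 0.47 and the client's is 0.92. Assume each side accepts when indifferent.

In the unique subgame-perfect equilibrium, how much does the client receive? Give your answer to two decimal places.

140.06

When the client proposes, the contractor accepts any offer worth at least 0.47 times what the contractor would get by proposing next round; and vice versa.
This gives x = 150 − 0.47y and y = 150 − 0.92x, where x and y are each side's share when it proposes.
Hence (1 − 0.47·0.92)x = 150(1 − 0.47), i.e. 0.5676·x = 79.5.
x ≈ 140.0634; the contractor's share is 150 − x ≈ 9.9366.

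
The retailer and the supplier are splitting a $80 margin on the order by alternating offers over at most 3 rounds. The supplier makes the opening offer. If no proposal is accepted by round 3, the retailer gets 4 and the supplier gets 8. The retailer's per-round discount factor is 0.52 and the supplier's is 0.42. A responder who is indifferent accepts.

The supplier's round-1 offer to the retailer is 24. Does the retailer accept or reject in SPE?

Reject

Round 3 (the supplier proposes): the retailer gets 4 if talks fail, so the supplier offers 4 and keeps 76.
Round 2 (the retailer proposes): the supplier can get 76 next round, worth 0.42 × 76 = 31.92 now; the retailer offers that and keeps 48.08.
So by rejecting in round 1, the retailer gets 48.08 next round, worth 0.52 × 48.08 = 25.0016 now.
Offer 24 < 25.0016, so the retailer rejects.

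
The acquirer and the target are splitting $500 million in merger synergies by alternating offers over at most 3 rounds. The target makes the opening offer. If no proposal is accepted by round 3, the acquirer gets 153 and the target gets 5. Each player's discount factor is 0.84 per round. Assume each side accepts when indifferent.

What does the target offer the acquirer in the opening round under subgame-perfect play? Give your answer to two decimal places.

175.16

Solve by backward induction from round 3.
Round 3 (the target proposes): the acquirer gets 153 if talks fail, so the target offers 153 and keeps 347.
Round 2 (the acquirer proposes): the target can get 347 next round, worth 0.84 × 347 = 291.48 now; the acquirer offers that and keeps 208.52.
Round 1 (the target proposes): the acquirer can get 208.52 next round, worth 0.84 × 208.52 = 175.1568 now; the target offers that and keeps 324.8432.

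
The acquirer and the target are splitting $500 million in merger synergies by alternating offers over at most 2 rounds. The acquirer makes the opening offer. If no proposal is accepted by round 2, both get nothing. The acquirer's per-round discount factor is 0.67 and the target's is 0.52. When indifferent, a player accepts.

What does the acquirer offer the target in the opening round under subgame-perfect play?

260

Round 2 (the target proposes): the acquirer will accept anything ≥ 0, so the target offers 0 and keeps 500.
Round 1 (the acquirer proposes): the target can get 500 next round, worth 0.52 × 500 = 260 now; the acquirer offers that and keeps 240.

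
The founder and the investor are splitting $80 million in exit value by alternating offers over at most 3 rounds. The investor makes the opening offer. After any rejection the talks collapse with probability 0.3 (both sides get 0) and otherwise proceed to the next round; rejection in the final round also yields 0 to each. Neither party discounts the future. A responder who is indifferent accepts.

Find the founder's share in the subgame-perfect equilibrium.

16.8

Round 3 (the investor proposes): the founder will accept anything ≥ 0, so the investor offers 0 and keeps 80.
Round 2 (the founder proposes): rejecting gives the investor an expected 0.7 × 80 = 56, so the founder offers 56, keeping 24.
Round 1 (the investor proposes): rejecting gives the founder an expected 0.7 × 24 = 16.8. The investor offers 16.8 and keeps 80 − 16.8 = 63.2.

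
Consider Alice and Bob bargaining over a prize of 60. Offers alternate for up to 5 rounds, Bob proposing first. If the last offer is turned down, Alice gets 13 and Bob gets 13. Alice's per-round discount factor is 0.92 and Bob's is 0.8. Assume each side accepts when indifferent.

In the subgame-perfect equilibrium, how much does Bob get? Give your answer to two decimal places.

33.79

Round 5 (Bob proposes): Alice gets 13 if talks fail, so Bob offers 13 and keeps 47.
Round 4 (Alice proposes): Bob can get 47 next round, worth 0.8 × 47 = 37.6 now. Alice offers 37.6 and keeps 60 − 37.6 = 22.4.
Round 3 (Bob proposes): Alice can get 22.4 next round, worth 0.92 × 22.4 = 20.608 now. Bob offers 20.608 and keeps 60 − 20.608 = 39.392.
Round 2 (Alice proposes): Bob can get 39.392 next round, worth 0.8 × 39.392 = 31.5136 now, so Alice offers 31.5136, keeping 28.4864.
Round 1 (Bob proposes): Alice can get 28.4864 next round, worth 0.92 × 28.4864 = 26.207488 now; Bob offers that and keeps 33.792512.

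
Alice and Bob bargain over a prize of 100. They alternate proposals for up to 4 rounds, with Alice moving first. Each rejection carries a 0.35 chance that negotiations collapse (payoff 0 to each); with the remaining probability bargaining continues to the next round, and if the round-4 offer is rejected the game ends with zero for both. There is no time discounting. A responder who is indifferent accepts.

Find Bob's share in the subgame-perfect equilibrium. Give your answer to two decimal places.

50.21

Round 4 (Bob proposes): Alice will accept anything ≥ 0, so Bob offers 0 and keeps 100.
Round 3 (Alice proposes): rejecting gives Bob an expected 0.65 × 100 = 65. Alice offers 65 and keeps 100 − 65 = 35.
Round 2 (Bob proposes): rejecting gives Alice an expected 0.65 × 35 = 22.75, so Bob offers 22.75, keeping 77.25.
Round 1 (Alice proposes): rejecting gives Bob an expected 0.65 × 77.25 = 50.2125, so Alice offers 50.2125, keeping 49.7875.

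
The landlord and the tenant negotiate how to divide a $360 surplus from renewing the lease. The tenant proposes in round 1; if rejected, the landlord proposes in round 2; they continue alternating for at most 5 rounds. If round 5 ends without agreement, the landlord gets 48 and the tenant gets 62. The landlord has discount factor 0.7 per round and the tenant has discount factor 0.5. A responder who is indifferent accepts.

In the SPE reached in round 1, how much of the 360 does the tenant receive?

184.02

Round 5 (the tenant proposes): the landlord gets 48 if talks fail, so the tenant offers 48 and keeps 312.
Round 4 (the landlord proposes): the tenant can get 312 next round, worth 0.5 × 312 = 156 now; the landlord offers that and keeps 204.
Round 3 (the tenant proposes): the landlord can get 204 next round, worth 0.7 × 204 = 142.8 now; the tenant offers that and keeps 217.2.
Round 2 (the landlord proposes): the tenant can get 217.2 next round, worth 0.5 × 217.2 = 108.6 now; the landlord offers that and keeps 251.4.
Round 1 (the tenant proposes): the landlord can get 251.4 next round, worth 0.7 × 251.4 = 175.98 now; the tenant offers that and keeps 184.02.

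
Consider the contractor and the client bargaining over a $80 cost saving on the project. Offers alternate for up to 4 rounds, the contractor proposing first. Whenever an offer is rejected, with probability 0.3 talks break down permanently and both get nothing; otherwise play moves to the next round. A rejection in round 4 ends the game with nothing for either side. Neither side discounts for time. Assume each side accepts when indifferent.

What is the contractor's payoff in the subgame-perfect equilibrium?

By backward induction:
Round 4 (the client proposes): rejection yields 0 for the contractor; the client offers 0 and keeps 80.
Round 3 (the contractor proposes): rejecting gives the client an expected 0.7 × 80 = 56; the contractor offers that and keeps 24.
Round 2 (the client proposes): rejecting gives the contractor an expected 0.7 × 24 = 16.8; the client offers that and keeps 63.2.
Round 1 (the contractor proposes): rejecting gives the client an expected 0.7 × 63.2 = 44.24, so the contractor offers 44.24, keeping 35.76.

35.76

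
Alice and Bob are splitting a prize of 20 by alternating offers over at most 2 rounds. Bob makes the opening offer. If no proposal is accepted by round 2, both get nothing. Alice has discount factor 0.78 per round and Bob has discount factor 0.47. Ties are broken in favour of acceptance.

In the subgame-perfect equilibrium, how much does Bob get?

4.4

Round 2 (Alice proposes): rejection yields 0 for Bob; Alice offers 0 and keeps 20.
Round 1 (Bob proposes): Alice can get 20 next round, worth 0.78 × 20 = 15.6 now, so Bob offers 15.6, keeping 4.4.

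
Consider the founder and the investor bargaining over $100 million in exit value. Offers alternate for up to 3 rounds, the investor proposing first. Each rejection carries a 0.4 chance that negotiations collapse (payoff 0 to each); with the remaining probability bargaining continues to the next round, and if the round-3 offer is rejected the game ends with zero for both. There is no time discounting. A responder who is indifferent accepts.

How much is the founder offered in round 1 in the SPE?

24

Round 3 (the investor proposes): rejection yields 0 for the founder; the investor offers 0 and keeps 100.
Round 2 (the founder proposes): rejecting gives the investor an expected 0.6 × 100 = 60; the founder offers that and keeps 40.
Round 1 (the investor proposes): rejecting gives the founder an expected 0.6 × 40 = 24; the investor offers that and keeps 76.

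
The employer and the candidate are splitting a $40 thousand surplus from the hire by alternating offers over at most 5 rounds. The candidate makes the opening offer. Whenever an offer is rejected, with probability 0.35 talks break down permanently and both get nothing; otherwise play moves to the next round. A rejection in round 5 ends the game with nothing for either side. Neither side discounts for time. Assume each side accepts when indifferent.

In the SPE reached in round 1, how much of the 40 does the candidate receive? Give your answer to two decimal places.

By backward induction:
Round 5 (the candidate proposes): rejection yields 0 for the employer; the candidate offers 0 and keeps 40.
Round 4 (the employer proposes): rejecting gives the candidate an expected 0.65 × 40 = 26, so the employer offers 26, keeping 14.
Round 3 (the candidate proposes): rejecting gives the employer an expected 0.65 × 14 = 9.1. The candidate offers 9.1 and keeps 40 − 9.1 = 30.9.
Round 2 (the employer proposes): rejecting gives the candidate an expected 0.65 × 30.9 = 20.085, so the employer offers 20.085, keeping 19.915.
Round 1 (the candidate proposes): rejecting gives the employer an expected 0.65 × 19.915 = 12.94475, so the candidate offers 12.94475, keeping 27.05525.

27.06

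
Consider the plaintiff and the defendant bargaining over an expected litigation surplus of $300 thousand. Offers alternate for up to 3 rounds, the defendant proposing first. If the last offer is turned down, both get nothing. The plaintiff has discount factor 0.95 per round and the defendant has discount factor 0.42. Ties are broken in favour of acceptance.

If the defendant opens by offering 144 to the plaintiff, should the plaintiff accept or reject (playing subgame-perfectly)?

Work out the plaintiff's continuation value if the offer is rejected.
Round 3 (the defendant proposes): the plaintiff will accept anything ≥ 0, so the defendant offers 0 and keeps 300.
Round 2 (the plaintiff proposes): the defendant can get 300 next round, worth 0.42 × 300 = 126 now. The plaintiff offers 126 and keeps 300 − 126 = 174.
So by rejecting in round 1, the plaintiff gets 174 next round, worth 0.95 × 174 = 165.3 now.
Offer 144 < 165.3, so the plaintiff rejects.

Reject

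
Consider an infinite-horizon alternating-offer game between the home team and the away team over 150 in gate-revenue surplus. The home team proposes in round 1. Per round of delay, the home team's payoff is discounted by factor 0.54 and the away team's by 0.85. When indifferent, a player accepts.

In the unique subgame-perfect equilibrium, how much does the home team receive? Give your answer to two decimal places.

41.59

In a stationary SPE each proposer offers the other exactly their discounted continuation value.
If the home team keeps x when proposing and the away team keeps y when proposing, then x = 150 − 0.85y and y = 150 − 0.54x.
Solving: x = 150(1 − 0.85) / (1 − 0.54·0.85) = 22.5 / 0.541 ≈ 41.5896.
The away team gets 150 − 41.5896 ≈ 108.4104.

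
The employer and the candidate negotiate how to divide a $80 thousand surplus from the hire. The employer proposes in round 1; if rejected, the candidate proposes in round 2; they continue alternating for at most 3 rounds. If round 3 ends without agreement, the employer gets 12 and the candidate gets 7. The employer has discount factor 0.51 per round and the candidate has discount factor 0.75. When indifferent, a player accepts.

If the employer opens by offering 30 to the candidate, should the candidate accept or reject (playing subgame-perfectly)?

Work out the candidate's continuation value if the offer is rejected.
Round 3 (the employer proposes): the candidate gets 7 if talks fail, so the employer offers 7 and keeps 73.
Round 2 (the candidate proposes): the employer can get 73 next round, worth 0.51 × 73 = 37.23 now. The candidate offers 37.23 and keeps 80 − 37.23 = 42.77.
So by rejecting in round 1, the candidate gets 42.77 next round, worth 0.75 × 42.77 = 32.0775 now.
Offer 30 < 32.0775, so the candidate rejects.

Reject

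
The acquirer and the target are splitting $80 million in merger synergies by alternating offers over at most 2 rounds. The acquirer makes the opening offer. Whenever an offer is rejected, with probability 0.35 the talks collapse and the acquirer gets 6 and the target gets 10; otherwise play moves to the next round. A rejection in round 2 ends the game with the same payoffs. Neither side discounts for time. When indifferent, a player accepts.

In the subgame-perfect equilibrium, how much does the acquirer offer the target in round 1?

By backward induction:
Round 2 (the target proposes): the acquirer gets 6 if talks fail, so the target offers 6 and keeps 74.
Round 1 (the acquirer proposes): rejecting gives the target an expected 0.65 × 74 + 0.35 × 10 = 51.6, so the acquirer offers 51.6, keeping 28.4.

51.6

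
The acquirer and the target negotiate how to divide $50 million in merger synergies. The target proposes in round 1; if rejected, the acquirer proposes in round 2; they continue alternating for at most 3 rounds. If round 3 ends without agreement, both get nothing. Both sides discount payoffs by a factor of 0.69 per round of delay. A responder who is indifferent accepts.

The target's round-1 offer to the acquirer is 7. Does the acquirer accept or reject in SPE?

Reject

Work out the acquirer's continuation value if the offer is rejected.
Round 3 (the target proposes): the acquirer will accept anything ≥ 0, so the target offers 0 and keeps 50.
Round 2 (the acquirer proposes): the target can get 50 next round, worth 0.69 × 50 = 34.5 now, so the acquirer offers 34.5, keeping 15.5.
So by rejecting in round 1, the acquirer gets 15.5 next round, worth 0.69 × 15.5 = 10.695 now.
Offer 7 < 10.695, so the acquirer rejects.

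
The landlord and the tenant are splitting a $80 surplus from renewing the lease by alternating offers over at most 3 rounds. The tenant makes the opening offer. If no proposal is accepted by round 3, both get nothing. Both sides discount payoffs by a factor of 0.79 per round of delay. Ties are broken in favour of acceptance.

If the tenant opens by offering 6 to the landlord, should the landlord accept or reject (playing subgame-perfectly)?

Reject

Round 3 (the tenant proposes): the landlord will accept anything ≥ 0, so the tenant offers 0 and keeps 80.
Round 2 (the landlord proposes): the tenant can get 80 next round, worth 0.79 × 80 = 63.2 now. The landlord offers 63.2 and keeps 80 − 63.2 = 16.8.
So by rejecting in round 1, the landlord gets 16.8 next round, worth 0.79 × 16.8 = 13.272 now.
Offer 6 < 13.272, so the landlord rejects.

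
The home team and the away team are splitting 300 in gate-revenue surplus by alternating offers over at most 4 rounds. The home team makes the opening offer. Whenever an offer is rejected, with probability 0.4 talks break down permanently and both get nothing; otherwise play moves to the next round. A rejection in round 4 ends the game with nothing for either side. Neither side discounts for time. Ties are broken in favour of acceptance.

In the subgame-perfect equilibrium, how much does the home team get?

By backward induction:
Round 4 (the away team proposes): rejection yields 0 for the home team; the away team offers 0 and keeps 300.
Round 3 (the home team proposes): rejecting gives the away team an expected 0.6 × 300 = 180; the home team offers that and keeps 120.
Round 2 (the away team proposes): rejecting gives the home team an expected 0.6 × 120 = 72; the away team offers that and keeps 228.
Round 1 (the home team proposes): rejecting gives the away team an expected 0.6 × 228 = 136.8, so the home team offers 136.8, keeping 163.2.

163.2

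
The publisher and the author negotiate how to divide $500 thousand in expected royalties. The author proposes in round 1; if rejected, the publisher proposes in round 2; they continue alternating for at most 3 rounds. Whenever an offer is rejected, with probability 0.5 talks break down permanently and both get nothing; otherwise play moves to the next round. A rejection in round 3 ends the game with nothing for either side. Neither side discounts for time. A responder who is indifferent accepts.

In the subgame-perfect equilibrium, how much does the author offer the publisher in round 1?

Round 3 (the author proposes): rejection yields 0 for the publisher; the author offers 0 and keeps 500.
Round 2 (the publisher proposes): rejecting gives the author an expected 0.5 × 500 = 250. The publisher offers 250 and keeps 500 − 250 = 250.
Round 1 (the author proposes): rejecting gives the publisher an expected 0.5 × 250 = 125; the author offers that and keeps 375.

125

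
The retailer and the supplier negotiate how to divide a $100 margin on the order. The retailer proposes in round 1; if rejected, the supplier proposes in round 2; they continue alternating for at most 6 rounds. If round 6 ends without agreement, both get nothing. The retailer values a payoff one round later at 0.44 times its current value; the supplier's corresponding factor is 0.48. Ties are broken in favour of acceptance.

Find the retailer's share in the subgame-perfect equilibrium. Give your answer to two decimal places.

Work backward from the last round.
Round 6 (the supplier proposes): rejection yields 0 for the retailer; the supplier offers 0 and keeps 100.
Round 5 (the retailer proposes): the supplier can get 100 next round, worth 0.48 × 100 = 48 now, so the retailer offers 48, keeping 52.
Round 4 (the supplier proposes): the retailer can get 52 next round, worth 0.44 × 52 = 22.88 now, so the supplier offers 22.88, keeping 77.12.
Round 3 (the retailer proposes): the supplier can get 77.12 next round, worth 0.48 × 77.12 = 37.0176 now, so the retailer offers 37.0176, keeping 62.9824.
Round 2 (the supplier proposes): the retailer can get 62.9824 next round, worth 0.44 × 62.9824 = 27.712256 now; the supplier offers that and keeps 72.287744.
Round 1 (the retailer proposes): the supplier can get 72.287744 next round, worth 0.48 × 72.287744 = 34.69811712 now. The retailer offers 34.69811712 and keeps 100 − 34.69811712 = 65.30188288.

65.30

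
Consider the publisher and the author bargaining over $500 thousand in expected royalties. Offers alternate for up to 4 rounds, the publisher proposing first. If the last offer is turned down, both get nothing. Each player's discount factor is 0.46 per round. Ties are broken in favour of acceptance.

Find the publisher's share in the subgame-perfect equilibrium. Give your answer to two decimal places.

Round 4 (the author proposes): rejection yields 0 for the publisher; the author offers 0 and keeps 500.
Round 3 (the publisher proposes): the author can get 500 next round, worth 0.46 × 500 = 230 now; the publisher offers that and keeps 270.
Round 2 (the author proposes): the publisher can get 270 next round, worth 0.46 × 270 = 124.2 now, so the author offers 124.2, keeping 375.8.
Round 1 (the publisher proposes): the author can get 375.8 next round, worth 0.46 × 375.8 = 172.868 now; the publisher offers that and keeps 327.132.

327.13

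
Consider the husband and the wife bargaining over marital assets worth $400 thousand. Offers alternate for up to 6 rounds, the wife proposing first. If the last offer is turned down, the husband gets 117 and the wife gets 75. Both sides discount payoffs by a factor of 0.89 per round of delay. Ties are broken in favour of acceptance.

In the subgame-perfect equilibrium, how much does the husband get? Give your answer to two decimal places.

251.66

Solve by backward induction from round 6.
Round 6 (the husband proposes): the wife gets 75 if talks fail, so the husband offers 75 and keeps 325.
Round 5 (the wife proposes): the husband can get 325 next round, worth 0.89 × 325 = 289.25 now, so the wife offers 289.25, keeping 110.75.
Round 4 (the husband proposes): the wife can get 110.75 next round, worth 0.89 × 110.75 = 98.5675 now. The husband offers 98.5675 and keeps 400 − 98.5675 = 301.4325.
Round 3 (the wife proposes): the husband can get 301.4325 next round, worth 0.89 × 301.4325 = 268.274925 now. The wife offers 268.274925 and keeps 400 − 268.274925 = 131.725075.
Round 2 (the husband proposes): the wife can get 131.725075 next round, worth 0.89 × 131.725075 = 117.23531675 now. The husband offers 117.23531675 and keeps 400 − 117.23531675 = 282.76468325.
Round 1 (the wife proposes): the husband can get 282.76468325 next round, worth 0.89 × 282.76468325 = 251.6605680925 now, so the wife offers 251.6605680925, keeping 148.3394319075.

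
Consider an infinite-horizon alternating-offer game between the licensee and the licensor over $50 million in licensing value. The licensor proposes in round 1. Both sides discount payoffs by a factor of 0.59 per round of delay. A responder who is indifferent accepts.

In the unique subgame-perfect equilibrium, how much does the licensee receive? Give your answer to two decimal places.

When the licensor proposes, the licensee accepts any offer worth at least 0.59 times what the licensee would get by proposing next round; and vice versa.
This gives x = 50 − 0.59y and y = 50 − 0.59x, where x and y are each side's share when it proposes.
Hence (1 − 0.59·0.59)x = 50(1 − 0.59), i.e. 0.6519·x = 20.5.
x ≈ 31.4465; the licensee's share is 50 − x ≈ 18.5535.

18.55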